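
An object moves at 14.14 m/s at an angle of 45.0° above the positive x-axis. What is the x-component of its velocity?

vₓ = v cos(θ) = 14.14 × cos(45.0°) = 10.0 m/s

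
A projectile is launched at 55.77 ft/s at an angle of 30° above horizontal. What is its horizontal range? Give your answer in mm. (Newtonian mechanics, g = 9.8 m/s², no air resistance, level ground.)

v₀ = 55.77 ft/s × 0.3048 = 16.998696 m/s
R = v₀² × sin(2θ) / g = 16.998696² × sin(2 × 30°) / 9.8 = 288.95567 × 0.8660254 / 9.8 = 25.534995 m
R = 25.534995 m / 0.001 = 25530 mm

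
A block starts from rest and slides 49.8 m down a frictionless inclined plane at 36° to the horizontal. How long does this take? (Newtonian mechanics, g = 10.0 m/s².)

a = g sin(θ) = 10.0 × sin(36°) = 5.8779 m/s²
t = √(2d/a) = √(2 × 49.8 / 5.8779) = 4.12 s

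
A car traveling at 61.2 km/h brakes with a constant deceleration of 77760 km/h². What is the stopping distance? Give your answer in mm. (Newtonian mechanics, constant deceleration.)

v₀ = 61.2 km/h × 0.2777777777777778 = 17.0 m/s
a = 77760 km/h² × 7.716049382716049e-05 = 6.0 m/s²
d = v₀² / (2a) = 17.0² / (2 × 6.0) = 289.0 / 12.0 = 24.0833 m
d = 24.0833 m / 0.001 = 24080 mm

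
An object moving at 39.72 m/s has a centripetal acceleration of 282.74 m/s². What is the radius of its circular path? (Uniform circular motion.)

r = v²/a_c = 39.72²/282.74 = 5.58 m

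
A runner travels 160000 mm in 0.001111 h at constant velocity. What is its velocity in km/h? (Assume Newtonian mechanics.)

d = 160000 mm × 0.001 = 160.0 m
t = 0.001111 h × 3600.0 = 3.9996 s
v = d / t = 160.0 / 3.9996 = 40.004 m/s
v = 40.004 m/s / 0.2777777777777778 = 144.0 km/h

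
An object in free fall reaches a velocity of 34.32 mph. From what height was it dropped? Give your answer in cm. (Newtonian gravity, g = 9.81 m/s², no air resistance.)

v = 34.32 mph × 0.44704 = 15.3424 m/s
h = v² / (2g) = 15.3424² / (2 × 9.81) = 11.9974 m
h = 11.9974 m / 0.01 = 1200 cm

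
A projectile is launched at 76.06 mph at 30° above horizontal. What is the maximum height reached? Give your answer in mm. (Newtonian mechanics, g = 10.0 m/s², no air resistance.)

v₀ = 76.06 mph × 0.44704 = 34.0019 m/s
H = v₀² × sin²(θ) / (2g) = 34.0019² × sin(30°)² / (2 × 10.0) = 1156.13 × 0.25 / 20.0 = 14.4516 m
H = 14.4516 m / 0.001 = 14450 mm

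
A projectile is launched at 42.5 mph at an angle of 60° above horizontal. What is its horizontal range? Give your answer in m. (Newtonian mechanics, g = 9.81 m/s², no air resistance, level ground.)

v₀ = 42.5 mph × 0.44704 = 18.9992 m/s
R = v₀² × sin(2θ) / g = 18.9992² × sin(2 × 60°) / 9.81 = 360.97 × 0.866025 / 9.81 = 31.87 m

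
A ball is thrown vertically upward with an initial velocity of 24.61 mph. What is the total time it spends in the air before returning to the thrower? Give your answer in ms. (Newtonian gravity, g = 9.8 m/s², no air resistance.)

v₀ = 24.61 mph × 0.44704 = 11.0017 m/s
t_total = 2 × v₀ / g = 2 × 11.0017 / 9.8 = 2.24524 s
t_total = 2.24524 s / 0.001 = 2245 ms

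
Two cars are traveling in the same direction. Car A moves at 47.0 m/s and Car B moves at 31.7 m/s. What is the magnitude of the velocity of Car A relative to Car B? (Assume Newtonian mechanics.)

v_rel = |v_A - v_B| = |47.0 - 31.7| = 15.3 m/s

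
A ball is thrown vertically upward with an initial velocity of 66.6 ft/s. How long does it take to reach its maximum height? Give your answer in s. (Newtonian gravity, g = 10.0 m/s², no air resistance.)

v₀ = 66.6 ft/s × 0.3048 = 20.2997 m/s
t_up = v₀ / g = 20.2997 / 10.0 = 2.03 s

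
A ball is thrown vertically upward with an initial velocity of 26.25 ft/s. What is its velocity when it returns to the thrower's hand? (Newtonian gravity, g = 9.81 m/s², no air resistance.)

By conservation of energy (no air resistance), the ball returns to the throw height with the same speed as launch, but directed downward.
|v_ground| = v₀ = 26.25 ft/s
v_ground = 26.25 ft/s (downward)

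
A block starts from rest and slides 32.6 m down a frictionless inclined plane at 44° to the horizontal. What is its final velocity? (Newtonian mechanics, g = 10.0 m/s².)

a = g sin(θ) = 10.0 × sin(44°) = 6.9466 m/s²
v = √(2ad) = √(2 × 6.9466 × 32.6) = 21.28 m/s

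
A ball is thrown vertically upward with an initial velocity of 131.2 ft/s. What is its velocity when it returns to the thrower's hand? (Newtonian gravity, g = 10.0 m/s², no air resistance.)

By conservation of energy (no air resistance), the ball returns to the throw height with the same speed as launch, but directed downward.
|v_ground| = v₀ = 131.2 ft/s
v_ground = 131.2 ft/s (downward)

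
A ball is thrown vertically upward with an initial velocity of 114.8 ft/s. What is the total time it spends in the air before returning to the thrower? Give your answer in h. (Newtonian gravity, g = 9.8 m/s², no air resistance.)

v₀ = 114.8 ft/s × 0.3048 = 34.991 m/s
t_total = 2 × v₀ / g = 2 × 34.991 / 9.8 = 7.14102 s
t_total = 7.14102 s / 3600.0 = 0.001984 h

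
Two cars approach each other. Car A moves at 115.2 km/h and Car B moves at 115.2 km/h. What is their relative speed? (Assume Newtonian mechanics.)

v_rel = v_A + v_B = 115.2 + 115.2 = 230.4 km/h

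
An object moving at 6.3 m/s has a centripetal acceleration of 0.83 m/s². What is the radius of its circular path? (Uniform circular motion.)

r = v²/a_c = 6.3²/0.83 = 47.82 m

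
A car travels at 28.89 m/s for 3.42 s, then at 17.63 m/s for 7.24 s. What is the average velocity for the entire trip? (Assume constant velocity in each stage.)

d₁ = v₁t₁ = 28.89 × 3.42 = 98.8038 m
d₂ = v₂t₂ = 17.63 × 7.24 = 127.6412 m
d_total = 226.445 m, t_total = 10.66 s
v_avg = d_total/t_total = 226.445/10.66 = 21.24 m/s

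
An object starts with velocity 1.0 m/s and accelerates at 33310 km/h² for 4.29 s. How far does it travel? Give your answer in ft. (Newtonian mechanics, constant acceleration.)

a = 33310 km/h² × 7.716049382716049e-05 = 2.57022 m/s²
d = v₀ × t + ½ × a × t² = 1.0 × 4.29 + 0.5 × 2.57022 × 4.29² = 27.9413 m
d = 27.9413 m / 0.3048 = 91.67 ft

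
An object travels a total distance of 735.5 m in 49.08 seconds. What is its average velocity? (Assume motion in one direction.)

v_avg = Δd / Δt = 735.5 / 49.08 = 14.99 m/s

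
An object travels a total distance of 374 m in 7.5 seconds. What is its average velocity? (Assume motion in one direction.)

v_avg = Δd / Δt = 374 / 7.5 = 49.87 m/s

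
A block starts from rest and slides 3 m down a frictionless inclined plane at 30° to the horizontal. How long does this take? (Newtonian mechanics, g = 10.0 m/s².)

a = g sin(θ) = 10.0 × sin(30°) = 5.0 m/s²
t = √(2d/a) = √(2 × 3 / 5.0) = 1.1 s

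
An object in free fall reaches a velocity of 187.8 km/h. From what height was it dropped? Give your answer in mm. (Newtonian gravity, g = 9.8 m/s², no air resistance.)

v = 187.8 km/h × 0.2777777777777778 = 52.1667 m/s
h = v² / (2g) = 52.1667² / (2 × 9.8) = 138.845 m
h = 138.845 m / 0.001 = 138800 mm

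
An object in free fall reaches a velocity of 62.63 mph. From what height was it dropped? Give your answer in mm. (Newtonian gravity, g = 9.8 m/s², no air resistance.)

v = 62.63 mph × 0.44704 = 27.9981 m/s
h = v² / (2g) = 27.9981² / (2 × 9.8) = 39.9946 m
h = 39.9946 m / 0.001 = 39990 mm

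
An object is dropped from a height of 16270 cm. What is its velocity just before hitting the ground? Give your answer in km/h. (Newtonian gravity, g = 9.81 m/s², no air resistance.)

h = 16270 cm × 0.01 = 162.7 m
v = √(2gh) = √(2 × 9.81 × 162.7) = 56.4993 m/s
v = 56.4993 m/s / 0.2777777777777778 = 203.4 km/h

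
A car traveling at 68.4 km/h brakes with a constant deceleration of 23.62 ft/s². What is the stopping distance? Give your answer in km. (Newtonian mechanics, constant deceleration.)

v₀ = 68.4 km/h × 0.2777777777777778 = 19.0 m/s
a = 23.62 ft/s² × 0.3048 = 7.19938 m/s²
d = v₀² / (2a) = 19.0² / (2 × 7.19938) = 361.0 / 14.3988 = 25.0715 m
d = 25.0715 m / 1000.0 = 0.02507 km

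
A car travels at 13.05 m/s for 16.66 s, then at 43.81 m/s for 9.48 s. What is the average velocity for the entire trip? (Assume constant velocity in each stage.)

d₁ = v₁t₁ = 13.05 × 16.66 = 217.413 m
d₂ = v₂t₂ = 43.81 × 9.48 = 415.3188 m
d_total = 632.7318 m, t_total = 26.14 s
v_avg = d_total/t_total = 632.7318/26.14 = 24.21 m/s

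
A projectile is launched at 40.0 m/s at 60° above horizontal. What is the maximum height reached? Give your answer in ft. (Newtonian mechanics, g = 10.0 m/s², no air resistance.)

H = v₀² × sin²(θ) / (2g) = 40.0² × sin(60°)² / (2 × 10.0) = 1600.0 × 0.75 / 20.0 = 60.0 m
H = 60.0 m / 0.3048 = 196.9 ft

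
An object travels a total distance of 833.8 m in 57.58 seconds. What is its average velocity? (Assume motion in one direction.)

v_avg = Δd / Δt = 833.8 / 57.58 = 14.48 m/s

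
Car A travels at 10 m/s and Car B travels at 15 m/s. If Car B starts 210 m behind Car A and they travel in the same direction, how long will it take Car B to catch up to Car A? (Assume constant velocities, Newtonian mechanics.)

Relative speed: v_rel = 15 - 10 = 5 m/s
Time to catch: t = d₀/v_rel = 210/5 = 42.0 s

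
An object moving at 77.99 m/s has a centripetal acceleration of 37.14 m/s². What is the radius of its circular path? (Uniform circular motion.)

r = v²/a_c = 77.99²/37.14 = 163.77 m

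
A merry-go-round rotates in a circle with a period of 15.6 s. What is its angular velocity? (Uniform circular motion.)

ω = 2π/T = 2π/15.6 = 0.4028 rad/s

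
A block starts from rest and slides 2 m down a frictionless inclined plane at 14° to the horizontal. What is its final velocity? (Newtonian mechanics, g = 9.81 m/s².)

a = g sin(θ) = 9.81 × sin(14°) = 2.3733 m/s²
v = √(2ad) = √(2 × 2.3733 × 2) = 3.08 m/s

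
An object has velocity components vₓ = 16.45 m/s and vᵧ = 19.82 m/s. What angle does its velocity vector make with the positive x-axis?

θ = arctan(vᵧ/vₓ) = arctan(19.82/16.45) = 50.31°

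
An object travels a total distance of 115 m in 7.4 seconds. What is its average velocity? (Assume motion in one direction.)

v_avg = Δd / Δt = 115 / 7.4 = 15.54 m/s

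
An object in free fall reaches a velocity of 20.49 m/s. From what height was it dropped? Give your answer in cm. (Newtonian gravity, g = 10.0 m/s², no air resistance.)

h = v² / (2g) = 20.49² / (2 × 10.0) = 20.992 m
h = 20.992 m / 0.01 = 2099 cm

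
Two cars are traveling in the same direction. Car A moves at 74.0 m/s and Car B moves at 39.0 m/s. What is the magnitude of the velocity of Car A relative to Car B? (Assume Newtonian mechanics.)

v_rel = |v_A - v_B| = |74.0 - 39.0| = 35.0 m/s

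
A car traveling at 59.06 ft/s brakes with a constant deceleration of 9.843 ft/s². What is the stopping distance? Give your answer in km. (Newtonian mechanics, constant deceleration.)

v₀ = 59.06 ft/s × 0.3048 = 18.0015 m/s
a = 9.843 ft/s² × 0.3048 = 3.00015 m/s²
d = v₀² / (2a) = 18.0015² / (2 × 3.00015) = 324.054 / 6.0003 = 54.0063 m
d = 54.0063 m / 1000.0 = 0.05401 km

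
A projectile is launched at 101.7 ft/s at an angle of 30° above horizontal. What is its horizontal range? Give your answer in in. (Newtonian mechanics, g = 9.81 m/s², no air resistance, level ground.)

v₀ = 101.7 ft/s × 0.3048 = 30.9982 m/s
R = v₀² × sin(2θ) / g = 30.9982² × sin(2 × 30°) / 9.81 = 960.888 × 0.866025 / 9.81 = 84.827 m
R = 84.827 m / 0.0254 = 3340 in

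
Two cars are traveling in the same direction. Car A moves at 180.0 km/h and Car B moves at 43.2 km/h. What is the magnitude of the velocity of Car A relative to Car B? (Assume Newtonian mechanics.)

v_rel = |v_A - v_B| = |180.0 - 43.2| = 136.8 km/h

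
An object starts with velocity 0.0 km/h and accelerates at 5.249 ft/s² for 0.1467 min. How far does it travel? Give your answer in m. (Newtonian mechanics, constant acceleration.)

v₀ = 0.0 km/h × 0.2777777777777778 = 0.0 m/s
a = 5.249 ft/s² × 0.3048 = 1.5999 m/s²
t = 0.1467 min × 60.0 = 8.802 s
d = v₀ × t + ½ × a × t² = 0.0 × 8.802 + 0.5 × 1.5999 × 8.802² = 61.98 m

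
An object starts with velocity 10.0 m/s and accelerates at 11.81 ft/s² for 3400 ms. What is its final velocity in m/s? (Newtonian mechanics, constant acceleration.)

a = 11.81 ft/s² × 0.3048 = 3.59969 m/s²
t = 3400 ms × 0.001 = 3.4 s
v = v₀ + a × t = 10.0 + 3.59969 × 3.4 = 22.24 m/s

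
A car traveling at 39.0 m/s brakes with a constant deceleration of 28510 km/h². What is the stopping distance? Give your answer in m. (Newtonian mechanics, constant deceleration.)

a = 28510 km/h² × 7.716049382716049e-05 = 2.19985 m/s²
d = v₀² / (2a) = 39.0² / (2 × 2.19985) = 1521.0 / 4.3997 = 345.7 m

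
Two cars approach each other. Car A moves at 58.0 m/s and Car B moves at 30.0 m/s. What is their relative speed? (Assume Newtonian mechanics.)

v_rel = v_A + v_B = 58.0 + 30.0 = 88.0 m/s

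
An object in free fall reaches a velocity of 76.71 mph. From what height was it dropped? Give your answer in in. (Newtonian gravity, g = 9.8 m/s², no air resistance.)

v = 76.71 mph × 0.44704 = 34.2924 m/s
h = v² / (2g) = 34.2924² / (2 × 9.8) = 59.9984 m
h = 59.9984 m / 0.0254 = 2362 in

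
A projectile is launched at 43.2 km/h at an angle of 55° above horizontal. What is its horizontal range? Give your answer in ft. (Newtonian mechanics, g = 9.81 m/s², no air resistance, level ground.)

v₀ = 43.2 km/h × 0.2777777777777778 = 12.0 m/s
R = v₀² × sin(2θ) / g = 12.0² × sin(2 × 55°) / 9.81 = 144.0 × 0.939693 / 9.81 = 13.7937 m
R = 13.7937 m / 0.3048 = 45.25 ft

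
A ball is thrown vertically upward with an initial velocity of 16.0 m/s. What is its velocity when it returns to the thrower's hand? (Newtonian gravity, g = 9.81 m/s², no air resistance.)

By conservation of energy (no air resistance), the ball returns to the throw height with the same speed as launch, but directed downward.
|v_ground| = v₀ = 16.0 m/s
v_ground = 16.0 m/s (downward)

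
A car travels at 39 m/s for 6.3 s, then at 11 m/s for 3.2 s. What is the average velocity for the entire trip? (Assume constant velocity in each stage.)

d₁ = v₁t₁ = 39 × 6.3 = 245.7 m
d₂ = v₂t₂ = 11 × 3.2 = 35.2 m
d_total = 280.9 m, t_total = 9.5 s
v_avg = d_total/t_total = 280.9/9.5 = 29.57 m/s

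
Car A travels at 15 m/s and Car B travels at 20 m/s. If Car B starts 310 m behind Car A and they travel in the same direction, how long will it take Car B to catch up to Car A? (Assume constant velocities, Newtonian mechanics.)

Relative speed: v_rel = 20 - 15 = 5 m/s
Time to catch: t = d₀/v_rel = 310/5 = 62.0 s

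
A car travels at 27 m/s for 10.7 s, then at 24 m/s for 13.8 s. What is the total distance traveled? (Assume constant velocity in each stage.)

d₁ = v₁t₁ = 27 × 10.7 = 288.9 m
d₂ = v₂t₂ = 24 × 13.8 = 331.2 m
d_total = 288.9 + 331.2 = 620.1 m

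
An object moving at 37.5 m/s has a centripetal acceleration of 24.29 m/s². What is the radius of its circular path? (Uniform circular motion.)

r = v²/a_c = 37.5²/24.29 = 57.89 m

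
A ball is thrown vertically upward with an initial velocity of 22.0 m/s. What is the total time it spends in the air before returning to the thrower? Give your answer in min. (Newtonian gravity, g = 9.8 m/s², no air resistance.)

t_total = 2 × v₀ / g = 2 × 22.0 / 9.8 = 4.4898 s
t_total = 4.4898 s / 60.0 = 0.07483 min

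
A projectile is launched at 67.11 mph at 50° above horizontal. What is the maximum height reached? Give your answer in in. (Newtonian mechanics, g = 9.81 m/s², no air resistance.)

v₀ = 67.11 mph × 0.44704 = 30.0009 m/s
H = v₀² × sin²(θ) / (2g) = 30.0009² × sin(50°)² / (2 × 9.81) = 900.054 × 0.586824 / 19.62 = 26.9201 m
H = 26.9201 m / 0.0254 = 1060 in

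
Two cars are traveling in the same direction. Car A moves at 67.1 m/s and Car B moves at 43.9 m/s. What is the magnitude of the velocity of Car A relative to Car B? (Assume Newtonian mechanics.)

v_rel = |v_A - v_B| = |67.1 - 43.9| = 23.2 m/s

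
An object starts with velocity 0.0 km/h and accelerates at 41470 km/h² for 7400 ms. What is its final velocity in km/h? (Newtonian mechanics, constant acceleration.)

v₀ = 0.0 km/h × 0.2777777777777778 = 0.0 m/s
a = 41470 km/h² × 7.716049382716049e-05 = 3.19985 m/s²
t = 7400 ms × 0.001 = 7.4 s
v = v₀ + a × t = 0.0 + 3.19985 × 7.4 = 23.6789 m/s
v = 23.6789 m/s / 0.2777777777777778 = 85.24 km/h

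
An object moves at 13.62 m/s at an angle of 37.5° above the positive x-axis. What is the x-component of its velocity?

vₓ = v cos(θ) = 13.62 × cos(37.5°) = 10.81 m/s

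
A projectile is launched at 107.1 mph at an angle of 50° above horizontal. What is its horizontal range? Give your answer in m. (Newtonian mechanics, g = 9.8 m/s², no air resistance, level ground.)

v₀ = 107.1 mph × 0.44704 = 47.878 m/s
R = v₀² × sin(2θ) / g = 47.878² × sin(2 × 50°) / 9.8 = 2292.3 × 0.984808 / 9.8 = 230.4 m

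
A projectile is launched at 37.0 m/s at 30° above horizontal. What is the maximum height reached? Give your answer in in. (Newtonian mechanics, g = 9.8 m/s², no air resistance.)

H = v₀² × sin²(θ) / (2g) = 37.0² × sin(30°)² / (2 × 9.8) = 1369.0 × 0.25 / 19.6 = 17.4617 m
H = 17.4617 m / 0.0254 = 687.5 in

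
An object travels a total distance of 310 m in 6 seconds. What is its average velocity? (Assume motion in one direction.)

v_avg = Δd / Δt = 310 / 6 = 51.67 m/s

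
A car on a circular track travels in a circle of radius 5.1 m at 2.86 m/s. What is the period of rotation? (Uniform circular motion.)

T = 2πr/v = 2π×5.1/2.86 = 11.2 s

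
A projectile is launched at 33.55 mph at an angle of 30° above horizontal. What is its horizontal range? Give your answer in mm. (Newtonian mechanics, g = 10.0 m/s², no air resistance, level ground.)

v₀ = 33.55 mph × 0.44704 = 14.9982 m/s
R = v₀² × sin(2θ) / g = 14.9982² × sin(2 × 30°) / 10.0 = 224.946 × 0.866025 / 10.0 = 19.4809 m
R = 19.4809 m / 0.001 = 19480 mm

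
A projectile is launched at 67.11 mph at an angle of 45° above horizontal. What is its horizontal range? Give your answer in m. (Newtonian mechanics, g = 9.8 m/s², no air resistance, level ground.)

v₀ = 67.11 mph × 0.44704 = 30.0009 m/s
R = v₀² × sin(2θ) / g = 30.0009² × sin(2 × 45°) / 9.8 = 900.054 × 1.0 / 9.8 = 91.84 m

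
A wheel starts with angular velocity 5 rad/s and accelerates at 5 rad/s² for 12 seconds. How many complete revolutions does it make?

θ = ω₀t + ½αt² = 5×12 + ½×5×12² = 420.0 rad
Total revolutions = θ/(2π) = 420.0/(2π) = 66.85
Complete revolutions = ⌊66.85⌋ = 66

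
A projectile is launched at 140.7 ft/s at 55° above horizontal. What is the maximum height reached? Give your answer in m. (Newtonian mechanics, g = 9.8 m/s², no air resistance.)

v₀ = 140.7 ft/s × 0.3048 = 42.8854 m/s
H = v₀² × sin²(θ) / (2g) = 42.8854² × sin(55°)² / (2 × 9.8) = 1839.16 × 0.67101 / 19.6 = 62.96 m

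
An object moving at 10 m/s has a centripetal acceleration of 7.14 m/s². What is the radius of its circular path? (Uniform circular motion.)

r = v²/a_c = 10²/7.14 = 14.01 m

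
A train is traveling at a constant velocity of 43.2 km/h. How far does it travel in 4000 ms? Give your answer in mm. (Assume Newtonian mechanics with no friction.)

v = 43.2 km/h × 0.2777777777777778 = 12.0 m/s
t = 4000 ms × 0.001 = 4.0 s
d = v × t = 12.0 × 4.0 = 48.0 m
d = 48.0 m / 0.001 = 48000 mm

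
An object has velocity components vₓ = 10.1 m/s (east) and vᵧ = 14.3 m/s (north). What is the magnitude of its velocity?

|v| = √(vₓ² + vᵧ²) = √(10.1² + 14.3²) = √(306.5) = 17.51 m/s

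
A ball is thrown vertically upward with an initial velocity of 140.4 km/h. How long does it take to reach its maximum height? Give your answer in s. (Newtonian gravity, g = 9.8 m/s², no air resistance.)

v₀ = 140.4 km/h × 0.2777777777777778 = 39.0 m/s
t_up = v₀ / g = 39.0 / 9.8 = 3.98 s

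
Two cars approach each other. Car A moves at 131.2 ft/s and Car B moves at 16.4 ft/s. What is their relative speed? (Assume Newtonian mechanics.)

v_rel = v_A + v_B = 131.2 + 16.4 = 147.6 ft/s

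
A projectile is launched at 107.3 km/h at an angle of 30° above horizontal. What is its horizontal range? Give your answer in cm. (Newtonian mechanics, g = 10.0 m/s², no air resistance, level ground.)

v₀ = 107.3 km/h × 0.2777777777777778 = 29.8056 m/s
R = v₀² × sin(2θ) / g = 29.8056² × sin(2 × 30°) / 10.0 = 888.374 × 0.866025 / 10.0 = 76.9354 m
R = 76.9354 m / 0.01 = 7694 cm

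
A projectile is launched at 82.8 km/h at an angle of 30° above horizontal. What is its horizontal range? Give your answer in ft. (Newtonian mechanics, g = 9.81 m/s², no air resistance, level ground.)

v₀ = 82.8 km/h × 0.2777777777777778 = 23.0 m/s
R = v₀² × sin(2θ) / g = 23.0² × sin(2 × 30°) / 9.81 = 529.0 × 0.866025 / 9.81 = 46.7 m
R = 46.7 m / 0.3048 = 153.2 ft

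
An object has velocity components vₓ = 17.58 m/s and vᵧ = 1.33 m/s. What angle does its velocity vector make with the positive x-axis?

θ = arctan(vᵧ/vₓ) = arctan(1.33/17.58) = 4.33°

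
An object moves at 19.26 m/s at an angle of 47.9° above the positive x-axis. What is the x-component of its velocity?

vₓ = v cos(θ) = 19.26 × cos(47.9°) = 12.91 m/s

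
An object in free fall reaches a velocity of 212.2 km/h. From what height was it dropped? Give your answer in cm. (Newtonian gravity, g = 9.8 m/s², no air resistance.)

v = 212.2 km/h × 0.2777777777777778 = 58.9444 m/s
h = v² / (2g) = 58.9444² / (2 × 9.8) = 177.267 m
h = 177.267 m / 0.01 = 17730 cm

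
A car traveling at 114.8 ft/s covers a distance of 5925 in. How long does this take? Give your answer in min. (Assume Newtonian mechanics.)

d = 5925 in × 0.0254 = 150.495 m
v = 114.8 ft/s × 0.3048 = 34.991 m/s
t = d / v = 150.495 / 34.991 = 4.30096 s
t = 4.30096 s / 60.0 = 0.07168 min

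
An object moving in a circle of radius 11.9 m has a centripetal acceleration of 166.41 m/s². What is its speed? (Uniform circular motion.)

v = √(a_c × r) = √(166.41 × 11.9) = 44.5 m/s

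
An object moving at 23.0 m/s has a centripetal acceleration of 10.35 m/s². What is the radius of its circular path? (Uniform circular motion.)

r = v²/a_c = 23.0²/10.35 = 51.11 m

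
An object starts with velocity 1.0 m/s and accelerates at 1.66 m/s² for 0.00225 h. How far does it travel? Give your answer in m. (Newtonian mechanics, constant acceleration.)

t = 0.00225 h × 3600.0 = 8.1 s
d = v₀ × t + ½ × a × t² = 1.0 × 8.1 + 0.5 × 1.66 × 8.1² = 62.56 m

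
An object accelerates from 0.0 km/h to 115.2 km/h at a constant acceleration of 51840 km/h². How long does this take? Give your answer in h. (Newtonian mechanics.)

v₀ = 0.0 km/h × 0.2777777777777778 = 0.0 m/s
v = 115.2 km/h × 0.2777777777777778 = 32.0 m/s
a = 51840 km/h² × 7.716049382716049e-05 = 4.0 m/s²
t = (v - v₀) / a = (32.0 - 0.0) / 4.0 = 8.0 s
t = 8.0 s / 3600.0 = 0.002222 h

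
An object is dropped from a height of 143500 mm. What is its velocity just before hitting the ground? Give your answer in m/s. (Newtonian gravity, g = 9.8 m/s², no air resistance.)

h = 143500 mm × 0.001 = 143.5 m
v = √(2gh) = √(2 × 9.8 × 143.5) = 53.03 m/s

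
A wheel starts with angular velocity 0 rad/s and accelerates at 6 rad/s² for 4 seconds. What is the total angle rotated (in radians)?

θ = ω₀t + ½αt² = 0×4 + ½×6×4² = 48.0 rad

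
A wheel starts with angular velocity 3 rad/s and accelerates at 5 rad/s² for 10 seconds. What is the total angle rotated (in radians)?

θ = ω₀t + ½αt² = 3×10 + ½×5×10² = 280.0 rad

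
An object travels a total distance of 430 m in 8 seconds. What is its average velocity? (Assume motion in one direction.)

v_avg = Δd / Δt = 430 / 8 = 53.75 m/s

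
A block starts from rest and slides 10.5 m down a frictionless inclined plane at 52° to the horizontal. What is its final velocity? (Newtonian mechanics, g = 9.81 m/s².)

a = g sin(θ) = 9.81 × sin(52°) = 7.7304 m/s²
v = √(2ad) = √(2 × 7.7304 × 10.5) = 12.74 m/s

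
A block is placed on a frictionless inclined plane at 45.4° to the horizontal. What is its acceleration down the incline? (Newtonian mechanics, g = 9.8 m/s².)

a = g sin(θ) = 9.8 × sin(45.4°) = 9.8 × 0.712 = 6.98 m/s²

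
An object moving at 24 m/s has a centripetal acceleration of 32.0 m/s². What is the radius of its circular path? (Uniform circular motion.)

r = v²/a_c = 24²/32.0 = 18.0 m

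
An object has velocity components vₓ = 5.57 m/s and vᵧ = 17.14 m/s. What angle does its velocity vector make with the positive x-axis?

θ = arctan(vᵧ/vₓ) = arctan(17.14/5.57) = 72.0°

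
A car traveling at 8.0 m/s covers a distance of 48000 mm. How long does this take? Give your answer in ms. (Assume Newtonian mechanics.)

d = 48000 mm × 0.001 = 48.0 m
t = d / v = 48.0 / 8.0 = 6.0 s
t = 6.0 s / 0.001 = 6000 ms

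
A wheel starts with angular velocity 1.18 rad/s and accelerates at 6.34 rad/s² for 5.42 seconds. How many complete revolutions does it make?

θ = ω₀t + ½αt² = 1.18×5.42 + ½×6.34×5.42² = 99.518788 rad
Total revolutions = θ/(2π) = 99.518788/(2π) = 15.84
Complete revolutions = ⌊15.84⌋ = 15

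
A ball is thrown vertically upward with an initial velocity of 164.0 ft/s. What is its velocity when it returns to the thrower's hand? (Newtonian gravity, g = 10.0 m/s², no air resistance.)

By conservation of energy (no air resistance), the ball returns to the throw height with the same speed as launch, but directed downward.
|v_ground| = v₀ = 164.0 ft/s
v_ground = 164.0 ft/s (downward)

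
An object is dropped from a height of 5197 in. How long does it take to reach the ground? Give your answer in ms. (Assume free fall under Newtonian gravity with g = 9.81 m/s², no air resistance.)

h = 5197 in × 0.0254 = 132.004 m
t = √(2h/g) = √(2 × 132.004 / 9.81) = 5.18769 s
t = 5.18769 s / 0.001 = 5188 ms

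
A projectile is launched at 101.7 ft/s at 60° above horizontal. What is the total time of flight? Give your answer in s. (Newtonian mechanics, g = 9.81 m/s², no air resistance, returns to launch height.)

v₀ = 101.7 ft/s × 0.3048 = 30.9982 m/s
T = 2 × v₀ × sin(θ) / g = 2 × 30.9982 × sin(60°) / 9.81 = 2 × 30.9982 × 0.866025 / 9.81 = 5.473 s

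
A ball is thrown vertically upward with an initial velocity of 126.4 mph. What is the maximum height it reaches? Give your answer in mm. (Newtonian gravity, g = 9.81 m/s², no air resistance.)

v₀ = 126.4 mph × 0.44704 = 56.5059 m/s
h_max = v₀² / (2g) = 56.5059² / (2 × 9.81) = 3192.92 / 19.62 = 162.738 m
h_max = 162.738 m / 0.001 = 162700 mm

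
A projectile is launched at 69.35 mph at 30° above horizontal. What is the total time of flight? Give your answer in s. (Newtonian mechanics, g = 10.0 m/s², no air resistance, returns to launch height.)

v₀ = 69.35 mph × 0.44704 = 31.0022 m/s
T = 2 × v₀ × sin(θ) / g = 2 × 31.0022 × sin(30°) / 10.0 = 2 × 31.0022 × 0.5 / 10.0 = 3.1 s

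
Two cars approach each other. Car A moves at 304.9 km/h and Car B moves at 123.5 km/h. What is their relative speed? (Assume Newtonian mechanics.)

v_rel = v_A + v_B = 304.9 + 123.5 = 428.4 km/h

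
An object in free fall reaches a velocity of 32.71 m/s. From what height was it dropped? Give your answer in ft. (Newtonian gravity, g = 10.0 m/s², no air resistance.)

h = v² / (2g) = 32.71² / (2 × 10.0) = 53.4972 m
h = 53.4972 m / 0.3048 = 175.5 ft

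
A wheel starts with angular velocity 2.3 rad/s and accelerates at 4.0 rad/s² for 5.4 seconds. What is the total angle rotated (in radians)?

θ = ω₀t + ½αt² = 2.3×5.4 + ½×4.0×5.4² = 70.74 rad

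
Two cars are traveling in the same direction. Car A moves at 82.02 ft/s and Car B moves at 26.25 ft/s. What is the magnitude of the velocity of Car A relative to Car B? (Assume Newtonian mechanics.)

v_rel = |v_A - v_B| = |82.02 - 26.25| = 55.77 ft/s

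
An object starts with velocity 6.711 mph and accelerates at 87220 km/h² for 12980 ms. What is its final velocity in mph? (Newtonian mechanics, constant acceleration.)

v₀ = 6.711 mph × 0.44704 = 3.00009 m/s
a = 87220 km/h² × 7.716049382716049e-05 = 6.72994 m/s²
t = 12980 ms × 0.001 = 12.98 s
v = v₀ + a × t = 3.00009 + 6.72994 × 12.98 = 90.3547 m/s
v = 90.3547 m/s / 0.44704 = 202.1 mph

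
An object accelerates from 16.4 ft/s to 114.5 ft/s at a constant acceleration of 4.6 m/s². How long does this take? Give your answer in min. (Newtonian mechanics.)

v₀ = 16.4 ft/s × 0.3048 = 4.99872 m/s
v = 114.5 ft/s × 0.3048 = 34.8996 m/s
t = (v - v₀) / a = (34.8996 - 4.99872) / 4.6 = 6.50019 s
t = 6.50019 s / 60.0 = 0.1083 min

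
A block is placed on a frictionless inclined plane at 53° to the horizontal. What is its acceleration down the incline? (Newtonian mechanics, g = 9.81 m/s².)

a = g sin(θ) = 9.81 × sin(53°) = 9.81 × 0.7986 = 7.83 m/s²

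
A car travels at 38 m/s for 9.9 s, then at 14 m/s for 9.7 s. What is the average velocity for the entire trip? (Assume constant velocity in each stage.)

d₁ = v₁t₁ = 38 × 9.9 = 376.2 m
d₂ = v₂t₂ = 14 × 9.7 = 135.8 m
d_total = 512.0 m, t_total = 19.6 s
v_avg = d_total/t_total = 512.0/19.6 = 26.12 m/s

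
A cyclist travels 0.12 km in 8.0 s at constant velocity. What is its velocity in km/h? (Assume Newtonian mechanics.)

d = 0.12 km × 1000.0 = 120.0 m
v = d / t = 120.0 / 8.0 = 15.0 m/s
v = 15.0 m/s / 0.2777777777777778 = 54.0 km/h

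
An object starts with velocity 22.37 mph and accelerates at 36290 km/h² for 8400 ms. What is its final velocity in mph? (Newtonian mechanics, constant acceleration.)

v₀ = 22.37 mph × 0.44704 = 10.0003 m/s
a = 36290 km/h² × 7.716049382716049e-05 = 2.80015 m/s²
t = 8400 ms × 0.001 = 8.4 s
v = v₀ + a × t = 10.0003 + 2.80015 × 8.4 = 33.5216 m/s
v = 33.5216 m/s / 0.44704 = 74.99 mph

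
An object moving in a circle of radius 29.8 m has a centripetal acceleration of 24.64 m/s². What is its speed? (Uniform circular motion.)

v = √(a_c × r) = √(24.64 × 29.8) = 27.1 m/s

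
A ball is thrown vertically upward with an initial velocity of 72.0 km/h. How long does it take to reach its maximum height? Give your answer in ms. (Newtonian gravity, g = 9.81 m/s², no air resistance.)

v₀ = 72.0 km/h × 0.2777777777777778 = 20.0 m/s
t_up = v₀ / g = 20.0 / 9.81 = 2.03874 s
t_up = 2.03874 s / 0.001 = 2039 ms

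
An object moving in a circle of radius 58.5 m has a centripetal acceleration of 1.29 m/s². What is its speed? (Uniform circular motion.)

v = √(a_c × r) = √(1.29 × 58.5) = 8.69 m/s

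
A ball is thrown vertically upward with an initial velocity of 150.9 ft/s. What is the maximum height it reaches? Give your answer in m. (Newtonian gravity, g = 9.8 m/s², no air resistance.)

v₀ = 150.9 ft/s × 0.3048 = 45.9943 m/s
h_max = v₀² / (2g) = 45.9943² / (2 × 9.8) = 2115.48 / 19.6 = 107.9 m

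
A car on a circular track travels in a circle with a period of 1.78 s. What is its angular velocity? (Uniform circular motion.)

ω = 2π/T = 2π/1.78 = 3.5299 rad/s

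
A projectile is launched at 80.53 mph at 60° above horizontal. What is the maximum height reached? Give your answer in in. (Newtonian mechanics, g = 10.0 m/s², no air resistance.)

v₀ = 80.53 mph × 0.44704 = 36.0001 m/s
H = v₀² × sin²(θ) / (2g) = 36.0001² × sin(60°)² / (2 × 10.0) = 1296.01 × 0.75 / 20.0 = 48.6004 m
H = 48.6004 m / 0.0254 = 1913 in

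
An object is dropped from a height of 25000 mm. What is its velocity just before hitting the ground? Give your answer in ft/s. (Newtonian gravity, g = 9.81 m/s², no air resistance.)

h = 25000 mm × 0.001 = 25.0 m
v = √(2gh) = √(2 × 9.81 × 25.0) = 22.1472 m/s
v = 22.1472 m/s / 0.3048 = 72.66 ft/s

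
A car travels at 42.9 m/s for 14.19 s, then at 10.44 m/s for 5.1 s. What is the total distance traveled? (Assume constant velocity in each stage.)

d₁ = v₁t₁ = 42.9 × 14.19 = 608.751 m
d₂ = v₂t₂ = 10.44 × 5.1 = 53.244 m
d_total = 608.751 + 53.244 = 662.0 m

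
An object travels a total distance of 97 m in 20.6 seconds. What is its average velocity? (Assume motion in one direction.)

v_avg = Δd / Δt = 97 / 20.6 = 4.71 m/s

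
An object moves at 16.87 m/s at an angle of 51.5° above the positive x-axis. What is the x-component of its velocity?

vₓ = v cos(θ) = 16.87 × cos(51.5°) = 10.5 m/s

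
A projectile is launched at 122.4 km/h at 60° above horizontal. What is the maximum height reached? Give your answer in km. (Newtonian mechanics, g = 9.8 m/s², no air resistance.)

v₀ = 122.4 km/h × 0.2777777777777778 = 34.0 m/s
H = v₀² × sin²(θ) / (2g) = 34.0² × sin(60°)² / (2 × 9.8) = 1156.0 × 0.75 / 19.6 = 44.2347 m
H = 44.2347 m / 1000.0 = 0.04423 km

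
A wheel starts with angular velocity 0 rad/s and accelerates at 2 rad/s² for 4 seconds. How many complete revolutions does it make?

θ = ω₀t + ½αt² = 0×4 + ½×2×4² = 16.0 rad
Total revolutions = θ/(2π) = 16.0/(2π) = 2.55
Complete revolutions = ⌊2.55⌋ = 2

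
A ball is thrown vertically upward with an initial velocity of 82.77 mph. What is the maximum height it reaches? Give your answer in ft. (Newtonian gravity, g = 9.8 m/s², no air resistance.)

v₀ = 82.77 mph × 0.44704 = 37.0015 m/s
h_max = v₀² / (2g) = 37.0015² / (2 × 9.8) = 1369.11 / 19.6 = 69.8526 m
h_max = 69.8526 m / 0.3048 = 229.2 ft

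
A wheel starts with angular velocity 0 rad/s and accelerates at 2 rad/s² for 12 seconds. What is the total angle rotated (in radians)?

θ = ω₀t + ½αt² = 0×12 + ½×2×12² = 144.0 rad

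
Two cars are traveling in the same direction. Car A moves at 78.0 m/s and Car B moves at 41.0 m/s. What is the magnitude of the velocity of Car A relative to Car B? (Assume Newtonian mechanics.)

v_rel = |v_A - v_B| = |78.0 - 41.0| = 37.0 m/s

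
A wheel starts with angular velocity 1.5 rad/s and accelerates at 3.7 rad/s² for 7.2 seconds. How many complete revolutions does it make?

θ = ω₀t + ½αt² = 1.5×7.2 + ½×3.7×7.2² = 106.704 rad
Total revolutions = θ/(2π) = 106.704/(2π) = 16.98
Complete revolutions = ⌊16.98⌋ = 16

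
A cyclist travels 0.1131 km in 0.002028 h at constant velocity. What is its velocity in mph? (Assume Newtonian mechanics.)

d = 0.1131 km × 1000.0 = 113.1 m
t = 0.002028 h × 3600.0 = 7.3008 s
v = d / t = 113.1 / 7.3008 = 15.4915 m/s
v = 15.4915 m/s / 0.44704 = 34.65 mph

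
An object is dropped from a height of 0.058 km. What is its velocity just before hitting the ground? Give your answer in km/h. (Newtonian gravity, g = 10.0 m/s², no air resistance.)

h = 0.058 km × 1000.0 = 58.0 m
v = √(2gh) = √(2 × 10.0 × 58.0) = 34.0588 m/s
v = 34.0588 m/s / 0.2777777777777778 = 122.6 km/h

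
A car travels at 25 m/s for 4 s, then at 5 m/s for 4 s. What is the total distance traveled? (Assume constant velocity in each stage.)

d₁ = v₁t₁ = 25 × 4 = 100 m
d₂ = v₂t₂ = 5 × 4 = 20 m
d_total = 100 + 20 = 120 m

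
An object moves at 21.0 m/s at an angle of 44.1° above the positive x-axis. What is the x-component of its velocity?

vₓ = v cos(θ) = 21.0 × cos(44.1°) = 15.08 m/s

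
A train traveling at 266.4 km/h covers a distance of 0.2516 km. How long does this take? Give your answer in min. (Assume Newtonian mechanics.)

d = 0.2516 km × 1000.0 = 251.6 m
v = 266.4 km/h × 0.2777777777777778 = 74.0 m/s
t = d / v = 251.6 / 74.0 = 3.4 s
t = 3.4 s / 60.0 = 0.05667 min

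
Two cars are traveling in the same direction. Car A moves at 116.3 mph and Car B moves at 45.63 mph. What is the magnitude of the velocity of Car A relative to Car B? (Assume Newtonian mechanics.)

v_rel = |v_A - v_B| = |116.3 - 45.63| = 70.67 mph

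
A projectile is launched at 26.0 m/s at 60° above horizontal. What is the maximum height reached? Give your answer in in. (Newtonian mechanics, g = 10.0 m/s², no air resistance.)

H = v₀² × sin²(θ) / (2g) = 26.0² × sin(60°)² / (2 × 10.0) = 676.0 × 0.75 / 20.0 = 25.35 m
H = 25.35 m / 0.0254 = 998.0 in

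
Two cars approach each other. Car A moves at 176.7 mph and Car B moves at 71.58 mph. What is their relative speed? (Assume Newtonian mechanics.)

v_rel = v_A + v_B = 176.7 + 71.58 = 248.28 mph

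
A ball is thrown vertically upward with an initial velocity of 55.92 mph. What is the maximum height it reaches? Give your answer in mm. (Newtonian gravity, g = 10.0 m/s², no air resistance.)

v₀ = 55.92 mph × 0.44704 = 24.9985 m/s
h_max = v₀² / (2g) = 24.9985² / (2 × 10.0) = 624.925 / 20.0 = 31.2462 m
h_max = 31.2462 m / 0.001 = 31250 mm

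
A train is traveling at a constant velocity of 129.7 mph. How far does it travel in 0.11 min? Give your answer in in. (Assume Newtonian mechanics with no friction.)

v = 129.7 mph × 0.44704 = 57.9811 m/s
t = 0.11 min × 60.0 = 6.6 s
d = v × t = 57.9811 × 6.6 = 382.675 m
d = 382.675 m / 0.0254 = 15070 in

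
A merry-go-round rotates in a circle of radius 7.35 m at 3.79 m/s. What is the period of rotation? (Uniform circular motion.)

T = 2πr/v = 2π×7.35/3.79 = 12.19 s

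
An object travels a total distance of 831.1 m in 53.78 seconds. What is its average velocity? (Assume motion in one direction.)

v_avg = Δd / Δt = 831.1 / 53.78 = 15.45 m/s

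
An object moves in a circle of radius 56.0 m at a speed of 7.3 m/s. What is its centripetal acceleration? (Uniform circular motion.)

a_c = v²/r = 7.3²/56.0 = 53.29/56.0 = 0.95 m/s²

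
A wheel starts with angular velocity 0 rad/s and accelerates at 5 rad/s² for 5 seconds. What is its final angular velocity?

ω = ω₀ + αt = 0 + 5 × 5 = 25 rad/s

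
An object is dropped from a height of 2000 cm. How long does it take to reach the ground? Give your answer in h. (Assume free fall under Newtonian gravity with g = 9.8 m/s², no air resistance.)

h = 2000 cm × 0.01 = 20.0 m
t = √(2h/g) = √(2 × 20.0 / 9.8) = 2.02031 s
t = 2.02031 s / 3600.0 = 0.0005612 h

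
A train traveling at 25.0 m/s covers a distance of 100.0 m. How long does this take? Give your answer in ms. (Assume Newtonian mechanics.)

t = d / v = 100.0 / 25.0 = 4.0 s
t = 4.0 s / 0.001 = 4000 ms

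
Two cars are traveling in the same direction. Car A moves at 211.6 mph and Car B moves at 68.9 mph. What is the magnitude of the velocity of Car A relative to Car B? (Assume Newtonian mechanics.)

v_rel = |v_A - v_B| = |211.6 - 68.9| = 142.7 mph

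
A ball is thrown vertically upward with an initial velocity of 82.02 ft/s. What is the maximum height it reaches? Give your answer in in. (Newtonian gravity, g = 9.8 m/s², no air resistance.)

v₀ = 82.02 ft/s × 0.3048 = 24.9997 m/s
h_max = v₀² / (2g) = 24.9997² / (2 × 9.8) = 624.985 / 19.6 = 31.887 m
h_max = 31.887 m / 0.0254 = 1255 in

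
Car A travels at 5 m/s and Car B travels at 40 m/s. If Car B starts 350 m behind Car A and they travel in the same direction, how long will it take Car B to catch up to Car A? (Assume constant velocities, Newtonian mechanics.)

Relative speed: v_rel = 40 - 5 = 35 m/s
Time to catch: t = d₀/v_rel = 350/35 = 10.0 s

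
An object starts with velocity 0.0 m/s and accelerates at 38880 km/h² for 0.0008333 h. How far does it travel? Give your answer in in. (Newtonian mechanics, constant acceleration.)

a = 38880 km/h² × 7.716049382716049e-05 = 3.0 m/s²
t = 0.0008333 h × 3600.0 = 2.99988 s
d = v₀ × t + ½ × a × t² = 0.0 × 2.99988 + 0.5 × 3.0 × 2.99988² = 13.4989 m
d = 13.4989 m / 0.0254 = 531.5 in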